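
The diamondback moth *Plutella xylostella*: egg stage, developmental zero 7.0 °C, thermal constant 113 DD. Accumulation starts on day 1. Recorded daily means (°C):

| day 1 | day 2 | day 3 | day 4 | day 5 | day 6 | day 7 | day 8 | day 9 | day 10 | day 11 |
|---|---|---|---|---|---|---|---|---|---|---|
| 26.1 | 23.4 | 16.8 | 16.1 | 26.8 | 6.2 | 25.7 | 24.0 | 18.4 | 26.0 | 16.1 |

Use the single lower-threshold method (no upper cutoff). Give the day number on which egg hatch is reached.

Daily DD above 7.0 °C: 19.1, 16.4, 9.8, 9.1, 19.8, 0.0, 18.7, 17.0, 11.4, 19.0, 9.1.
Cumulative: 19.1, 35.5, 45.3, 54.4, 74.2, 74.2, 92.9, 109.9, 121.3, 140.3, 149.4.
The total first reaches 113 DD on day 9.

day 9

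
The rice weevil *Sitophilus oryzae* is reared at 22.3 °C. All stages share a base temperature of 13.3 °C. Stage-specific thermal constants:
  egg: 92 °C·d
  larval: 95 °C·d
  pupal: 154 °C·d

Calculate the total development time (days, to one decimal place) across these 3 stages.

37.9 days

Daily accumulation at 22.3 °C = 22.3 − 13.3 = 9.0 DD/day.
Total K = 92 + 95 + 154 = 341 DD.
Total duration = 341 / 9.0 = 37.889 ≈ 37.9 days.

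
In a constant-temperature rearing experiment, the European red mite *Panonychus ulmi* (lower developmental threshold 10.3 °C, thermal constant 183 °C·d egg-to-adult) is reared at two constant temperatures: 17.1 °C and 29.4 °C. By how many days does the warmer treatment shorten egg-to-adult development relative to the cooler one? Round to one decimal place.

At 17.1 °C: 183 / (17.1 − 10.3) = 183 / 6.8 = 26.912 d.
At 29.4 °C: 183 / (29.4 − 10.3) = 183 / 19.1 = 9.581 d.
Difference = |26.912 − 9.581| = 17.331 ≈ 17.3 days.

17.3 days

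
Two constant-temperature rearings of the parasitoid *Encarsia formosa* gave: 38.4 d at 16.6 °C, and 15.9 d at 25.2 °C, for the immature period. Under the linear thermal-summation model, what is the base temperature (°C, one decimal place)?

10.5 °C

Under the model K = D·(T − T_b), so D₁·(T₁ − T_b) = D₂·(T₂ − T_b).
38.4·(16.6 − T_b) = 15.9·(25.2 − T_b)
T_b = (38.4·16.6 − 15.9·25.2) / (38.4 − 15.9) = 236.76 / 22.5 = 10.523 °C ≈ 10.5 °C.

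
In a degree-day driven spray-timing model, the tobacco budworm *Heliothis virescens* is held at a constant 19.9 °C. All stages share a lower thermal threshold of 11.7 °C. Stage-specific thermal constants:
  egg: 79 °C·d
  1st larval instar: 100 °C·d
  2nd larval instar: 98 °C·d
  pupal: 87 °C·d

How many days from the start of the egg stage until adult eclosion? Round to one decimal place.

Daily accumulation at 19.9 °C = 19.9 − 11.7 = 8.2 DD/day.
Total K = 79 + 100 + 98 + 87 = 364 DD.
Total duration = 364 / 8.2 = 44.390 ≈ 44.4 days.

44.4 days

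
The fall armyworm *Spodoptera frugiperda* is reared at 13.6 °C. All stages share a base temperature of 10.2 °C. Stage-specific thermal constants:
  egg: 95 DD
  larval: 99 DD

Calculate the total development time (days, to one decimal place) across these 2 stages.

57.1 days

Daily accumulation at 13.6 °C = 13.6 − 10.2 = 3.4 DD/day.
Total K = 95 + 99 = 194 DD.
Total duration = 194 / 3.4 = 57.059 ≈ 57.1 days.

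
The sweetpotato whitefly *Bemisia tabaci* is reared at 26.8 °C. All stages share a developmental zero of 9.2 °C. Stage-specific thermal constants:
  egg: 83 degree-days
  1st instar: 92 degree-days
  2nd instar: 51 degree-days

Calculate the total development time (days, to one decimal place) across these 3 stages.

12.8 days

Daily accumulation at 26.8 °C = 26.8 − 9.2 = 17.6 DD/day.
Total K = 83 + 92 + 51 = 226 DD.
Total duration = 226 / 17.6 = 12.841 ≈ 12.8 days.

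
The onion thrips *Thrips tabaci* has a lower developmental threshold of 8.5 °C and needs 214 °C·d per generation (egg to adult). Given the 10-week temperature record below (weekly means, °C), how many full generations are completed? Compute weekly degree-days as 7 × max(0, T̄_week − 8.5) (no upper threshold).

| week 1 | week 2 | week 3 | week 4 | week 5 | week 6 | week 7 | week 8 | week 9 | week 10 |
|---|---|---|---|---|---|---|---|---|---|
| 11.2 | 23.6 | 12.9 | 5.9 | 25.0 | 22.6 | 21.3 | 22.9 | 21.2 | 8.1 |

3 generations

Weekly DD (7 × max(0, T̄ − 8.5)): 18.9, 105.7, 30.8, 0.0, 115.5, 98.7, 89.6, 100.8, 88.9, 0.0.
Season total = 648.9 DD.
Complete generations = ⌊648.9 / 214⌋ = 3.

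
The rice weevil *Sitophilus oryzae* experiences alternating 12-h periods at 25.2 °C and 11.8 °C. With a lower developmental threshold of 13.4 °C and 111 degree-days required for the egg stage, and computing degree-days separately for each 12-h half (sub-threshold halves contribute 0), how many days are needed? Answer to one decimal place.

18.8 days

Day half: max(0, 25.2 − 13.4) × 0.5 = 11.8 × 0.5 = 5.90 DD.
Night half: max(0, 11.8 − 13.4) × 0.5 = 0.0 × 0.5 = 0.00 DD.
Per 24 h: 5.90 DD/day.
Duration = 111 / 5.90 = 18.814 ≈ 18.8 days.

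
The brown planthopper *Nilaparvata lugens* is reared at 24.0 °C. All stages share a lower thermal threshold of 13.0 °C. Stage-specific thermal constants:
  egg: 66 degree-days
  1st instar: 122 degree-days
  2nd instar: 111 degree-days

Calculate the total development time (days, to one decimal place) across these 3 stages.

Daily accumulation at 24.0 °C = 24.0 − 13.0 = 11.0 DD/day.
Total K = 66 + 122 + 111 = 299 DD.
Total duration = 299 / 11.0 = 27.182 ≈ 27.2 days.

27.2 days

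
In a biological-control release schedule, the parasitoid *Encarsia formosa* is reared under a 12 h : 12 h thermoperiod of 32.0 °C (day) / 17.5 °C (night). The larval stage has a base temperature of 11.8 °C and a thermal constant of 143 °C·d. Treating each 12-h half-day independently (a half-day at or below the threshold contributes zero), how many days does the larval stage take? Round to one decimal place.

Day half: max(0, 32.0 − 11.8) × 0.5 = 20.2 × 0.5 = 10.10 DD.
Night half: max(0, 17.5 − 11.8) × 0.5 = 5.7 × 0.5 = 2.85 DD.
Per 24 h: 12.95 DD/day.
Duration = 143 / 12.95 = 11.042 ≈ 11.0 days.

11.0 days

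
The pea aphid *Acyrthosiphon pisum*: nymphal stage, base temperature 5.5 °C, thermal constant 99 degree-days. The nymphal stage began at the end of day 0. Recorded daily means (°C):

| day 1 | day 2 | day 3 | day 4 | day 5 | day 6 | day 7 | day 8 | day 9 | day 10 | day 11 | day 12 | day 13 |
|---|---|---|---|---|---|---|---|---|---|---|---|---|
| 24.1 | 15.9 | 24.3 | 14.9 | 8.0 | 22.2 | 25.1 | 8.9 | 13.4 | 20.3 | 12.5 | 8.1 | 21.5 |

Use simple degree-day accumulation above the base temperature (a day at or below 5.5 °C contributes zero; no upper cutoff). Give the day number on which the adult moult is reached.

Daily DD above 5.5 °C: 18.6, 10.4, 18.8, 9.4, 2.5, 16.7, 19.6, 3.4, 7.9, 14.8, 7.0, 2.6, 16.0.
Cumulative: 18.6, 29.0, 47.8, 57.2, 59.7, 76.4, 96.0, 99.4, 107.3, 122.1, 129.1, 131.7, 147.7.
The total first reaches 99 DD on day 8.

day 8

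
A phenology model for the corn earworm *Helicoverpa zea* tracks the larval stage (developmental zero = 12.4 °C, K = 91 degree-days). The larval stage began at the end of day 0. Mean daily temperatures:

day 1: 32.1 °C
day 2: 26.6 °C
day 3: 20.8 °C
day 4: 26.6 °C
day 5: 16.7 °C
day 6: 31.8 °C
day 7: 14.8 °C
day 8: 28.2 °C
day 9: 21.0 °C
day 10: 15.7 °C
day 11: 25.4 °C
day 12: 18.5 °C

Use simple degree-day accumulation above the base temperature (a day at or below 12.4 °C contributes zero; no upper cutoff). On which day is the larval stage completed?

Daily DD above 12.4 °C: 19.7, 14.2, 8.4, 14.2, 4.3, 19.4, 2.4, 15.8, 8.6, 3.3, 13.0, 6.1.
Cumulative: 19.7, 33.9, 42.3, 56.5, 60.8, 80.2, 82.6, 98.4, 107.0, 110.3, 123.3, 129.4.
The total first reaches 91 DD on day 8.

day 8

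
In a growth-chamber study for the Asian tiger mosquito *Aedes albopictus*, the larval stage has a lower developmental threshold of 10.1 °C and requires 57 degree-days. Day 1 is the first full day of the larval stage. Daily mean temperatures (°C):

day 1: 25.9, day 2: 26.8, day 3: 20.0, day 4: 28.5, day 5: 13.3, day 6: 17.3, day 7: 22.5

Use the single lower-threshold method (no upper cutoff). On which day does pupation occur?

day 4

Daily DD above 10.1 °C: 15.8, 16.7, 9.9, 18.4, 3.2, 7.2, 12.4.
Cumulative: 15.8, 32.5, 42.4, 60.8, 64.0, 71.2, 83.6.
The total first reaches 57 DD on day 4.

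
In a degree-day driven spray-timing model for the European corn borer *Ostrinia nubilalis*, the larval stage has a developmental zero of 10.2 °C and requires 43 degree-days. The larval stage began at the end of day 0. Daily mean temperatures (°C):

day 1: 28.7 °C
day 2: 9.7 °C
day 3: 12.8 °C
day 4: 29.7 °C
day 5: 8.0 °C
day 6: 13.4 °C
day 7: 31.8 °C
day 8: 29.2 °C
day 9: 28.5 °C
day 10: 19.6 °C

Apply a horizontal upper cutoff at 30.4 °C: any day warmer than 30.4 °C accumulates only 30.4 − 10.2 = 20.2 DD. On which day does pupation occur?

Daily DD above 10.2 °C (capped at 20.2): 18.5, 0.0, 2.6, 19.5, 0.0, 3.2, 20.2, 19.0, 18.3, 9.4.
Cumulative: 18.5, 18.5, 21.1, 40.6, 40.6, 43.8, 64.0, 83.0, 101.3, 110.7.
The total first reaches 43 DD on day 6.

day 6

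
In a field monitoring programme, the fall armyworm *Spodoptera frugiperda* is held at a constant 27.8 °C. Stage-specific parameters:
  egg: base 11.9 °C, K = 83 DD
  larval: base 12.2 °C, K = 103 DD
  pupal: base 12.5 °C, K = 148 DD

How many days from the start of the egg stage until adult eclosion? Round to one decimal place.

21.5 days

egg: 83 / (27.8 − 11.9) = 83 / 15.9 = 5.220 d.
larval: 103 / (27.8 − 12.2) = 103 / 15.6 = 6.603 d.
pupal: 148 / (27.8 − 12.5) = 148 / 15.3 = 9.673 d.
Sum = 21.496 ≈ 21.5 days.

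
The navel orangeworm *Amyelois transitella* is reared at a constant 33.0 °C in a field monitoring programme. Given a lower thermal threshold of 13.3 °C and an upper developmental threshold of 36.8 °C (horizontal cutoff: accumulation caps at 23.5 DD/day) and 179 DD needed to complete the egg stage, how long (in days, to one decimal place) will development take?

9.1 days

Daily accumulation = 33.0 − 13.3 = 19.7 DD/day.
Duration = 179 / 19.7 = 9.086 ≈ 9.1 days.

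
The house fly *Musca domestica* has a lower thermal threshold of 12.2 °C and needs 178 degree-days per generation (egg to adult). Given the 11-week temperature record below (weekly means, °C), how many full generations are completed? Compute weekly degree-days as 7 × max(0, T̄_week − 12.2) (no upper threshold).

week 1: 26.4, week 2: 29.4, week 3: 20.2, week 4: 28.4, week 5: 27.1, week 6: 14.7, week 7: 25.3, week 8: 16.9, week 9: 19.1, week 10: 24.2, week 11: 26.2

4 generations

Weekly DD (7 × max(0, T̄ − 12.2)): 99.4, 120.4, 56.0, 113.4, 104.3, 17.5, 91.7, 32.9, 48.3, 84.0, 98.0.
Season total = 865.9 DD.
Complete generations = ⌊865.9 / 178⌋ = 4.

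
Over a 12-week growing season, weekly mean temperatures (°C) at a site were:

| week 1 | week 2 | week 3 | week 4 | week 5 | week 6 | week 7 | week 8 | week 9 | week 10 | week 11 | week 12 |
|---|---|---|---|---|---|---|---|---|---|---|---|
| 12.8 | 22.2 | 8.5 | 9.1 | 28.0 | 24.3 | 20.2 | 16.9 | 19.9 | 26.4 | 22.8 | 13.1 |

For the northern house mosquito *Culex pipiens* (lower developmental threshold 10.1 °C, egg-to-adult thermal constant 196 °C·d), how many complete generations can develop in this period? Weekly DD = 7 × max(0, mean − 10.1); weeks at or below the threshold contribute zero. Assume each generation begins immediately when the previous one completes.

3 generations

Weekly DD (7 × max(0, T̄ − 10.1)): 18.9, 84.7, 0.0, 0.0, 125.3, 99.4, 70.7, 47.6, 68.6, 114.1, 88.9, 21.0.
Season total = 739.2 DD.
Complete generations = ⌊739.2 / 196⌋ = 3.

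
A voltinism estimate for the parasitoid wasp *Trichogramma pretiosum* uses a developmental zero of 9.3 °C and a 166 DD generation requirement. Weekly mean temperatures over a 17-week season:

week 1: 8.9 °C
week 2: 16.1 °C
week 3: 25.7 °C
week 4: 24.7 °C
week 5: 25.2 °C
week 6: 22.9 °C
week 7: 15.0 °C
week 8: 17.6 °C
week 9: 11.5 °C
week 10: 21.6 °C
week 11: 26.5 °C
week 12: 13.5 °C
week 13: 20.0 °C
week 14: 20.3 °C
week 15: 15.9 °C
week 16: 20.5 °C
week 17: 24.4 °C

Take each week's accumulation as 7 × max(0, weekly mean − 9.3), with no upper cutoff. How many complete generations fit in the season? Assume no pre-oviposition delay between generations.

Weekly DD (7 × max(0, T̄ − 9.3)): 0.0, 47.6, 114.8, 107.8, 111.3, 95.2, 39.9, 58.1, 15.4, 86.1, 120.4, 29.4, 74.9, 77.0, 46.2, 78.4, 105.7.
Season total = 1208.2 DD.
Complete generations = ⌊1208.2 / 166⌋ = 7.

7 generations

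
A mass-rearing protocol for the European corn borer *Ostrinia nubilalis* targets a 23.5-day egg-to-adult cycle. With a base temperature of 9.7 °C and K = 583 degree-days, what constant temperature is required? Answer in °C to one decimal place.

34.5 °C

Required daily accumulation = 583 / 23.5 = 24.809 DD/day.
T = T_base + 24.809 = 9.7 + 24.809 = 34.509 ≈ 34.5 °C.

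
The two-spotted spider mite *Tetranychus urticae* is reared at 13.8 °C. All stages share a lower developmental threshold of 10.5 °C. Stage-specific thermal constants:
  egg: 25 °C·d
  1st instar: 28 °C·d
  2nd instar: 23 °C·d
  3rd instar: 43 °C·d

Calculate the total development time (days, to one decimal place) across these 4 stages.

Daily accumulation at 13.8 °C = 13.8 − 10.5 = 3.3 DD/day.
Total K = 25 + 28 + 23 + 43 = 119 DD.
Total duration = 119 / 3.3 = 36.061 ≈ 36.1 days.

36.1 days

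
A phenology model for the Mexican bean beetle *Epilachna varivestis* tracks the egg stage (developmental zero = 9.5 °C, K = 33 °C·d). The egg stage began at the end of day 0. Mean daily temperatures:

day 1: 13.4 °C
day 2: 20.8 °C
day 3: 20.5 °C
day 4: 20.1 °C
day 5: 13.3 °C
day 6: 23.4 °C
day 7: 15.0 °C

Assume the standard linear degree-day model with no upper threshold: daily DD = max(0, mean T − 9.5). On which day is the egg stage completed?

day 4

Daily DD above 9.5 °C: 3.9, 11.3, 11.0, 10.6, 3.8, 13.9, 5.5.
Cumulative: 3.9, 15.2, 26.2, 36.8, 40.6, 54.5, 60.0.
The total first reaches 33 DD on day 4.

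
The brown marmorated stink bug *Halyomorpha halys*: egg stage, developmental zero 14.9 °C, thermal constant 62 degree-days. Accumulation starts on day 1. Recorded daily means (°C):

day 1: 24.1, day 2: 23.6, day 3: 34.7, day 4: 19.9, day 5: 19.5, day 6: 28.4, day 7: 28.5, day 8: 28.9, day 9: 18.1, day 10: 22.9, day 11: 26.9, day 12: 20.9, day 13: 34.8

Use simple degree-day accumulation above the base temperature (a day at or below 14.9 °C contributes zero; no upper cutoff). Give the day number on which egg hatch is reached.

day 7

Daily DD above 14.9 °C: 9.2, 8.7, 19.8, 5.0, 4.6, 13.5, 13.6, 14.0, 3.2, 8.0, 12.0, 6.0, 19.9.
Cumulative: 9.2, 17.9, 37.7, 42.7, 47.3, 60.8, 74.4, 88.4, 91.6, 99.6, 111.6, 117.6, 137.5.
The total first reaches 62 DD on day 7.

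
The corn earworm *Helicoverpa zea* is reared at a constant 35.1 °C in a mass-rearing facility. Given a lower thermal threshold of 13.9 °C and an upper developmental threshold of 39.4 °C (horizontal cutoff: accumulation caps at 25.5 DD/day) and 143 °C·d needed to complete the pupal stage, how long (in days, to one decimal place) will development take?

Daily accumulation = 35.1 − 13.9 = 21.2 DD/day.
Duration = 143 / 21.2 = 6.745 ≈ 6.7 days.

6.7 days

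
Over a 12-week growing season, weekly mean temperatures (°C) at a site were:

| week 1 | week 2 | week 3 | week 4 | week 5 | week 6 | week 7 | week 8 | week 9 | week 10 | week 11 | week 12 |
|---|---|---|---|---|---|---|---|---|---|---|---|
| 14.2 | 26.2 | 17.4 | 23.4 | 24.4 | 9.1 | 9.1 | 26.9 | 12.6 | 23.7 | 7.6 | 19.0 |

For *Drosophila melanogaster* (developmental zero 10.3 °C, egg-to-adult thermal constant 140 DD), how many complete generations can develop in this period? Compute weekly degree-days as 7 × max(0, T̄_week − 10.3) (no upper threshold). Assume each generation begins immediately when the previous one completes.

Weekly DD (7 × max(0, T̄ − 10.3)): 27.3, 111.3, 49.7, 91.7, 98.7, 0.0, 0.0, 116.2, 16.1, 93.8, 0.0, 60.9.
Season total = 665.7 DD.
Complete generations = ⌊665.7 / 140⌋ = 4.

4 generations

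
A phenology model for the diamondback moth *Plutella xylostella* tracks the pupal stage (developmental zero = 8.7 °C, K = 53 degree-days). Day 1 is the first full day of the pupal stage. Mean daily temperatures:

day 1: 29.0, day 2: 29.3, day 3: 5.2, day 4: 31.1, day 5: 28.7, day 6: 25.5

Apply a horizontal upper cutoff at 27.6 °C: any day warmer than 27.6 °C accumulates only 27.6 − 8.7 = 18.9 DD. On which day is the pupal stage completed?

Daily DD above 8.7 °C (capped at 18.9): 18.9, 18.9, 0.0, 18.9, 18.9, 16.8.
Cumulative: 18.9, 37.8, 37.8, 56.7, 75.6, 92.4.
The total first reaches 53 DD on day 4.

day 4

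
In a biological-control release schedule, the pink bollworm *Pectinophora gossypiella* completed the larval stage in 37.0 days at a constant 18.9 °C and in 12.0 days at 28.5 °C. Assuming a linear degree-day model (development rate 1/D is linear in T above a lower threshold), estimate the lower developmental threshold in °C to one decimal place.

Equal thermal constants: D₁(T₁ − T_b) = D₂(T₂ − T_b).
37.0·(18.9 − T_b) = 12.0·(28.5 − T_b)
T_b = (37.0·18.9 − 12.0·28.5) / (37.0 − 12.0) = 357.30 / 25.0 = 14.292 °C ≈ 14.3 °C.

14.3 °C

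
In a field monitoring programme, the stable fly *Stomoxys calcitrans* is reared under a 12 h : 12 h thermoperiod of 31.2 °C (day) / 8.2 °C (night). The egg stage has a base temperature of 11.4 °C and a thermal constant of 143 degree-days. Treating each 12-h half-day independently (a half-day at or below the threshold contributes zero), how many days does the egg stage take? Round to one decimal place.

Day half: max(0, 31.2 − 11.4) × 0.5 = 19.8 × 0.5 = 9.90 DD.
Night half: max(0, 8.2 − 11.4) × 0.5 = 0.0 × 0.5 = 0.00 DD.
Per 24 h: 9.90 DD/day.
Duration = 143 / 9.90 = 14.444 ≈ 14.4 days.

14.4 days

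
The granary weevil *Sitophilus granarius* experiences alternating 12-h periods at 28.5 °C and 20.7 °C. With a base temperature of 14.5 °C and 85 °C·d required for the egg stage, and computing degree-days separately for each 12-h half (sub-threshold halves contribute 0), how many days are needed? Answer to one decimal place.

8.4 days

Day half: max(0, 28.5 − 14.5) × 0.5 = 14.0 × 0.5 = 7.00 DD.
Night half: max(0, 20.7 − 14.5) × 0.5 = 6.2 × 0.5 = 3.10 DD.
Per 24 h: 10.10 DD/day.
Duration = 85 / 10.10 = 8.416 ≈ 8.4 days.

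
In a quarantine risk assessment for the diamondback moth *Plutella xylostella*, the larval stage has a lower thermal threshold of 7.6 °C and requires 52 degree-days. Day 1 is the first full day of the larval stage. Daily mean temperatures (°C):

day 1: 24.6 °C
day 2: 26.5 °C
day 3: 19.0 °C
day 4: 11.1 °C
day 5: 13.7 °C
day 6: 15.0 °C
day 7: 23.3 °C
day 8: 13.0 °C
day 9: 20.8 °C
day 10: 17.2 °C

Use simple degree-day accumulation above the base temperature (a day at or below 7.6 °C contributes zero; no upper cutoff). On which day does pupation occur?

day 5

Daily DD above 7.6 °C: 17.0, 18.9, 11.4, 3.5, 6.1, 7.4, 15.7, 5.4, 13.2, 9.6.
Cumulative: 17.0, 35.9, 47.3, 50.8, 56.9, 64.3, 80.0, 85.4, 98.6, 108.2.
The total first reaches 52 DD on day 5.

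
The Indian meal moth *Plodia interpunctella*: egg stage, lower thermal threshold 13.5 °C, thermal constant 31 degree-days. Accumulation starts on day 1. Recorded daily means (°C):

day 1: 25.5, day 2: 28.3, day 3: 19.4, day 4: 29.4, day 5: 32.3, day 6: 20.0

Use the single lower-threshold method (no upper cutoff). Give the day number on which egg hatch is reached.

Daily DD above 13.5 °C: 12.0, 14.8, 5.9, 15.9, 18.8, 6.5.
Cumulative: 12.0, 26.8, 32.7, 48.6, 67.4, 73.9.
The total first reaches 31 DD on day 3.

day 3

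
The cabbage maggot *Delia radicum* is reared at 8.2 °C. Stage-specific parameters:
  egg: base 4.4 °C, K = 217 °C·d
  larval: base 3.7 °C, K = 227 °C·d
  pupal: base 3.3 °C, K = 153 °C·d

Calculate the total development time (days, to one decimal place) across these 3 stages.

138.8 days

egg: 217 / (8.2 − 4.4) = 217 / 3.8 = 57.105 d.
larval: 227 / (8.2 − 3.7) = 227 / 4.5 = 50.444 d.
pupal: 153 / (8.2 − 3.3) = 153 / 4.9 = 31.224 d.
Sum = 138.774 ≈ 138.8 days.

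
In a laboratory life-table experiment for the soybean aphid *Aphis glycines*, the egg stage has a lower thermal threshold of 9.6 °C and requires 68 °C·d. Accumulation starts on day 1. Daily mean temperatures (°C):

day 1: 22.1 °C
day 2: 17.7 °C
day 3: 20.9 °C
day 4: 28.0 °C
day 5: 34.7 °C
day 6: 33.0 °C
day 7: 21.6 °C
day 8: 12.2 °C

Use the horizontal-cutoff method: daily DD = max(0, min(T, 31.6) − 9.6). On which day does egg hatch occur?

Daily DD above 9.6 °C (capped at 22.0): 12.5, 8.1, 11.3, 18.4, 22.0, 22.0, 12.0, 2.6.
Cumulative: 12.5, 20.6, 31.9, 50.3, 72.3, 94.3, 106.3, 108.9.
The total first reaches 68 DD on day 5.

day 5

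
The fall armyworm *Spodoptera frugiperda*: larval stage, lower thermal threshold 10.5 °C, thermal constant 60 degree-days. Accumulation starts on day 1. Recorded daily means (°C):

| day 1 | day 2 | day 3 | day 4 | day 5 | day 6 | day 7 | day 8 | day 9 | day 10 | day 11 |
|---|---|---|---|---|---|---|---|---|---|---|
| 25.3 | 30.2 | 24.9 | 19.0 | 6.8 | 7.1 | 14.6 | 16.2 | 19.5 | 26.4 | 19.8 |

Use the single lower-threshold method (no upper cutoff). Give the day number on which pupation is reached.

day 7

Daily DD above 10.5 °C: 14.8, 19.7, 14.4, 8.5, 0.0, 0.0, 4.1, 5.7, 9.0, 15.9, 9.3.
Cumulative: 14.8, 34.5, 48.9, 57.4, 57.4, 57.4, 61.5, 67.2, 76.2, 92.1, 101.4.
The total first reaches 60 DD on day 7.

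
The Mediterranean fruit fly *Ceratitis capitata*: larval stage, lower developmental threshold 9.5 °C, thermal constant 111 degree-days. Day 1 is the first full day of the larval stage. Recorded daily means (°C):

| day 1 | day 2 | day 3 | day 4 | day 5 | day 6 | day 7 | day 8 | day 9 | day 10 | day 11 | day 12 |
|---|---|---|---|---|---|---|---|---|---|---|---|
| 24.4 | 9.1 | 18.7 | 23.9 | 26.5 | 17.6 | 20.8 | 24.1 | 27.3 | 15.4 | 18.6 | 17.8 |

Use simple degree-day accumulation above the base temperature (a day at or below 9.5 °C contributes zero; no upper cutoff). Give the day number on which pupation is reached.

Daily DD above 9.5 °C: 14.9, 0.0, 9.2, 14.4, 17.0, 8.1, 11.3, 14.6, 17.8, 5.9, 9.1, 8.3.
Cumulative: 14.9, 14.9, 24.1, 38.5, 55.5, 63.6, 74.9, 89.5, 107.3, 113.2, 122.3, 130.6.
The total first reaches 111 DD on day 10.

day 10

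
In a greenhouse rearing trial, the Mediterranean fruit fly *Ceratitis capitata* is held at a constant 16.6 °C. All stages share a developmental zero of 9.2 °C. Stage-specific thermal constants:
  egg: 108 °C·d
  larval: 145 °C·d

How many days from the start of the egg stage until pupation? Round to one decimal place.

34.2 days

Daily accumulation at 16.6 °C = 16.6 − 9.2 = 7.4 DD/day.
Total K = 108 + 145 = 253 DD.
Total duration = 253 / 7.4 = 34.189 ≈ 34.2 days.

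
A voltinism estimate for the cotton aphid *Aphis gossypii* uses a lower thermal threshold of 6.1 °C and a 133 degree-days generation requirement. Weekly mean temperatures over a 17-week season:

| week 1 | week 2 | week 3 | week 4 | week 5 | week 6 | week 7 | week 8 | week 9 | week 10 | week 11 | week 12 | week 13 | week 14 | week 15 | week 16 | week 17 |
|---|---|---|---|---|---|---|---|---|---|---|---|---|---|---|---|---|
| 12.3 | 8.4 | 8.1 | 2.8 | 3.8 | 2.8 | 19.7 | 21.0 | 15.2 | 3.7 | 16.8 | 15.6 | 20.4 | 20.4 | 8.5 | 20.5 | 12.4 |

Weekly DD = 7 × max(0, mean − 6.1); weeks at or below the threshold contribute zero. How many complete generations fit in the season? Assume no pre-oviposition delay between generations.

6 generations

Weekly DD (7 × max(0, T̄ − 6.1)): 43.4, 16.1, 14.0, 0.0, 0.0, 0.0, 95.2, 104.3, 63.7, 0.0, 74.9, 66.5, 100.1, 100.1, 16.8, 100.8, 44.1.
Season total = 840.0 DD.
Complete generations = ⌊840.0 / 133⌋ = 6.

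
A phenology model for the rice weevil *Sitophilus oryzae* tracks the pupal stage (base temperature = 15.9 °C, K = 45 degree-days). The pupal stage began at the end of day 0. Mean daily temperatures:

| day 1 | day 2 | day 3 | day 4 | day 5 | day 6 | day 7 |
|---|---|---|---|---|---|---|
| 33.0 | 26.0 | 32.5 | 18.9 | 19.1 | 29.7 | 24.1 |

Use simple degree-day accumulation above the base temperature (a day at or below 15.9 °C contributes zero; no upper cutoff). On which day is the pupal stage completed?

Daily DD above 15.9 °C: 17.1, 10.1, 16.6, 3.0, 3.2, 13.8, 8.2.
Cumulative: 17.1, 27.2, 43.8, 46.8, 50.0, 63.8, 72.0.
The total first reaches 45 DD on day 4.

day 4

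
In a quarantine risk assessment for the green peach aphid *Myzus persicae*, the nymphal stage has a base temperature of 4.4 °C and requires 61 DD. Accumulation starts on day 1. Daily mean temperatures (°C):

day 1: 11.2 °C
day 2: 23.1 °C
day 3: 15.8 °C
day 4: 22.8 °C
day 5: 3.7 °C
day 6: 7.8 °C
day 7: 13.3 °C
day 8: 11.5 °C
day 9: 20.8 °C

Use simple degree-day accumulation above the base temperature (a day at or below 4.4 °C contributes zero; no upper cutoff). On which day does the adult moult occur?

day 7

Daily DD above 4.4 °C: 6.8, 18.7, 11.4, 18.4, 0.0, 3.4, 8.9, 7.1, 16.4.
Cumulative: 6.8, 25.5, 36.9, 55.3, 55.3, 58.7, 67.6, 74.7, 91.1.
The total first reaches 61 DD on day 7.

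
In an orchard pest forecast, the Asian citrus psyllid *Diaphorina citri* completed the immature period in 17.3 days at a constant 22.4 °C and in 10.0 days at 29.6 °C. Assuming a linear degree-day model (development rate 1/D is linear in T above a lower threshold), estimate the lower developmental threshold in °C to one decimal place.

12.5 °C

Linear rate model ⇒ the product D·(T − T_b) is constant across temperatures.
17.3·(22.4 − T_b) = 10.0·(29.6 − T_b)
T_b = (17.3·22.4 − 10.0·29.6) / (17.3 − 10.0) = 91.52 / 7.3 = 12.537 °C ≈ 12.5 °C.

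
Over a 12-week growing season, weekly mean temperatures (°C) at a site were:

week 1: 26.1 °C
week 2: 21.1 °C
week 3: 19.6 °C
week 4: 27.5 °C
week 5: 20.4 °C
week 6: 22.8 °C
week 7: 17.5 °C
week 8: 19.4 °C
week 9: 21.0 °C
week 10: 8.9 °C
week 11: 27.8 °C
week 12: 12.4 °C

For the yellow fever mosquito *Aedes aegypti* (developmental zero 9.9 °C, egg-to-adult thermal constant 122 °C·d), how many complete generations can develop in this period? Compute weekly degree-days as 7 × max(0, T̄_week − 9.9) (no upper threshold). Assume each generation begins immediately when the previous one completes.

Weekly DD (7 × max(0, T̄ − 9.9)): 113.4, 78.4, 67.9, 123.2, 73.5, 90.3, 53.2, 66.5, 77.7, 0.0, 125.3, 17.5.
Season total = 886.9 DD.
Complete generations = ⌊886.9 / 122⌋ = 7.

7 generations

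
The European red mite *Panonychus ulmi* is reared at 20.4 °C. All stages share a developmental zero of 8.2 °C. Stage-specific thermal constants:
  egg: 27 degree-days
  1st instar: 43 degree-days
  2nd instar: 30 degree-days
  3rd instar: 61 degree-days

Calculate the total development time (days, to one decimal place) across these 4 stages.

13.2 days

Daily accumulation at 20.4 °C = 20.4 − 8.2 = 12.2 DD/day.
Total K = 27 + 43 + 30 + 61 = 161 DD.
Total duration = 161 / 12.2 = 13.197 ≈ 13.2 days.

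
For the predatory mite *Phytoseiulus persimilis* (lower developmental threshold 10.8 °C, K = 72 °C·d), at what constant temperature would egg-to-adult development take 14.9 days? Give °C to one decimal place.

Required daily accumulation = 72 / 14.9 = 4.832 DD/day.
T = T_base + 4.832 = 10.8 + 4.832 = 15.632 ≈ 15.6 °C.

15.6 °C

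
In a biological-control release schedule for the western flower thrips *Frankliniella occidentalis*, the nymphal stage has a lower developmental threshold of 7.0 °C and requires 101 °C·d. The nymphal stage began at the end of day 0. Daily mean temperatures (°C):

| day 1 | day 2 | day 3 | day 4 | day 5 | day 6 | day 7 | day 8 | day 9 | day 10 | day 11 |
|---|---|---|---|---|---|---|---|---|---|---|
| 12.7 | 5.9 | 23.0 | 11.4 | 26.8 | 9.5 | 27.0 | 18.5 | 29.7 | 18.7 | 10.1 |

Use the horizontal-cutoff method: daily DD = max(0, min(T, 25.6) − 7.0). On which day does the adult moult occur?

day 10

Daily DD above 7.0 °C (capped at 18.6): 5.7, 0.0, 16.0, 4.4, 18.6, 2.5, 18.6, 11.5, 18.6, 11.7, 3.1.
Cumulative: 5.7, 5.7, 21.7, 26.1, 44.7, 47.2, 65.8, 77.3, 95.9, 107.6, 110.7.
The total first reaches 101 DD on day 10.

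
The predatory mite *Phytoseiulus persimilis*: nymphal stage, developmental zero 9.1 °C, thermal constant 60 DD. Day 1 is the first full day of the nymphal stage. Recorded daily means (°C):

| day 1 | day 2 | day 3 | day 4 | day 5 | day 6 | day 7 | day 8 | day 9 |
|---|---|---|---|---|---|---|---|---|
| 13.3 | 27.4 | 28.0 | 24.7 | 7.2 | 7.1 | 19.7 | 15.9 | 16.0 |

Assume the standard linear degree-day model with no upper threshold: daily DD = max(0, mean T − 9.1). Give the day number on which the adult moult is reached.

day 7

Daily DD above 9.1 °C: 4.2, 18.3, 18.9, 15.6, 0.0, 0.0, 10.6, 6.8, 6.9.
Cumulative: 4.2, 22.5, 41.4, 57.0, 57.0, 57.0, 67.6, 74.4, 81.3.
The total first reaches 60 DD on day 7.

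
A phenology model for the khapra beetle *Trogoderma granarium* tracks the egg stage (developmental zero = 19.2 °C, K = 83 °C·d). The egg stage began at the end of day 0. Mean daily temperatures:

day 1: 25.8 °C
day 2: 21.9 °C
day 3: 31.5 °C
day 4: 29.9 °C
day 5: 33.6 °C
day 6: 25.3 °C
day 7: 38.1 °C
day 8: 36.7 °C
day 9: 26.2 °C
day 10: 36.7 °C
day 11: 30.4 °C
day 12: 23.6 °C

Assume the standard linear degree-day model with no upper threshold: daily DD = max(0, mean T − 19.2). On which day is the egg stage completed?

Daily DD above 19.2 °C: 6.6, 2.7, 12.3, 10.7, 14.4, 6.1, 18.9, 17.5, 7.0, 17.5, 11.2, 4.4.
Cumulative: 6.6, 9.3, 21.6, 32.3, 46.7, 52.8, 71.7, 89.2, 96.2, 113.7, 124.9, 129.3.
The total first reaches 83 DD on day 8.

day 8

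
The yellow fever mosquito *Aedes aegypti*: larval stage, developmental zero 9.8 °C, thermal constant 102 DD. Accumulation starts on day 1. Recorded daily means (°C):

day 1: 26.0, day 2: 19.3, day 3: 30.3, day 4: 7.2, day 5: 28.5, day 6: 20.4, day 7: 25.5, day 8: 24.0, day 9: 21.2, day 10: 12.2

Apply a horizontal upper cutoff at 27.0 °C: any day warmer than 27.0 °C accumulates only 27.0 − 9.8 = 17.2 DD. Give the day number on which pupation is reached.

Daily DD above 9.8 °C (capped at 17.2): 16.2, 9.5, 17.2, 0.0, 17.2, 10.6, 15.7, 14.2, 11.4, 2.4.
Cumulative: 16.2, 25.7, 42.9, 42.9, 60.1, 70.7, 86.4, 100.6, 112.0, 114.4.
The total first reaches 102 DD on day 9.

day 9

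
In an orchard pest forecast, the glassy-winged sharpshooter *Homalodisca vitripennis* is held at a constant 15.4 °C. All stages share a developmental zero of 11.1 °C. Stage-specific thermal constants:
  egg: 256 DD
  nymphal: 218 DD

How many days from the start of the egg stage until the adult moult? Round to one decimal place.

Daily accumulation at 15.4 °C = 15.4 − 11.1 = 4.3 DD/day.
Total K = 256 + 218 = 474 DD.
Total duration = 474 / 4.3 = 110.233 ≈ 110.2 days.

110.2 days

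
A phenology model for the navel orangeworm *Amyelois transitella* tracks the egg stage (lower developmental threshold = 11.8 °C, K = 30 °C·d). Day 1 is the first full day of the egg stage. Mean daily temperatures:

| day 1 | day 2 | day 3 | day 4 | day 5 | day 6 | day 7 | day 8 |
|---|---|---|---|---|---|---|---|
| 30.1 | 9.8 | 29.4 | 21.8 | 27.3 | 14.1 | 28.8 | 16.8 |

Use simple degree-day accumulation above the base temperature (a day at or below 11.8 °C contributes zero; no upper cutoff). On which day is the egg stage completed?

day 3

Daily DD above 11.8 °C: 18.3, 0.0, 17.6, 10.0, 15.5, 2.3, 17.0, 5.0.
Cumulative: 18.3, 18.3, 35.9, 45.9, 61.4, 63.7, 80.7, 85.7.
The total first reaches 30 DD on day 3.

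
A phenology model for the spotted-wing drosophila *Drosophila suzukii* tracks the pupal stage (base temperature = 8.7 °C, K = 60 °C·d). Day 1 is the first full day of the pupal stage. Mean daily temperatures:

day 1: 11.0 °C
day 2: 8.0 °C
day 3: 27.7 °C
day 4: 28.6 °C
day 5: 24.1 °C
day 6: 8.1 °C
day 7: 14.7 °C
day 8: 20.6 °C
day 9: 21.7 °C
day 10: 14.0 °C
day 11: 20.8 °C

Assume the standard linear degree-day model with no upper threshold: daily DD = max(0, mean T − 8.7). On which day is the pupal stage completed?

Daily DD above 8.7 °C: 2.3, 0.0, 19.0, 19.9, 15.4, 0.0, 6.0, 11.9, 13.0, 5.3, 12.1.
Cumulative: 2.3, 2.3, 21.3, 41.2, 56.6, 56.6, 62.6, 74.5, 87.5, 92.8, 104.9.
The total first reaches 60 DD on day 7.

day 7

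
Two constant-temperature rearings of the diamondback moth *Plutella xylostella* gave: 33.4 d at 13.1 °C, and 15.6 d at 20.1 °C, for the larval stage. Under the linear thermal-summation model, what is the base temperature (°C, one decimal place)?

7.0 °C

Under the model K = D·(T − T_b), so D₁·(T₁ − T_b) = D₂·(T₂ − T_b).
33.4·(13.1 − T_b) = 15.6·(20.1 − T_b)
T_b = (33.4·13.1 − 15.6·20.1) / (33.4 − 15.6) = 123.98 / 17.8 = 6.965 °C ≈ 7.0 °C.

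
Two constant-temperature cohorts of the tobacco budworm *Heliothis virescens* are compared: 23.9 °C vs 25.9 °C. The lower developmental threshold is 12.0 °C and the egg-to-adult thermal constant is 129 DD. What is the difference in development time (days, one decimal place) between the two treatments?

At 23.9 °C: 129 / (23.9 − 12.0) = 129 / 11.9 = 10.840 d.
At 25.9 °C: 129 / (25.9 − 12.0) = 129 / 13.9 = 9.281 d.
Difference = |10.840 − 9.281| = 1.560 ≈ 1.6 days.

1.6 days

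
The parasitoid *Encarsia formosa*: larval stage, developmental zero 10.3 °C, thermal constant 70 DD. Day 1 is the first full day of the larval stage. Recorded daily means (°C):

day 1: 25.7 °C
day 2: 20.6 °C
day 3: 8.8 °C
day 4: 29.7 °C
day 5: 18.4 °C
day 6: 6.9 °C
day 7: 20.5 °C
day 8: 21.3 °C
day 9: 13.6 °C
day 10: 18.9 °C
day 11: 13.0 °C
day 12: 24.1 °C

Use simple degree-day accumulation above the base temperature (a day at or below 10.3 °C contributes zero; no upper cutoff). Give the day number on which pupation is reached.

day 8

Daily DD above 10.3 °C: 15.4, 10.3, 0.0, 19.4, 8.1, 0.0, 10.2, 11.0, 3.3, 8.6, 2.7, 13.8.
Cumulative: 15.4, 25.7, 25.7, 45.1, 53.2, 53.2, 63.4, 74.4, 77.7, 86.3, 89.0, 102.8.
The total first reaches 70 DD on day 8.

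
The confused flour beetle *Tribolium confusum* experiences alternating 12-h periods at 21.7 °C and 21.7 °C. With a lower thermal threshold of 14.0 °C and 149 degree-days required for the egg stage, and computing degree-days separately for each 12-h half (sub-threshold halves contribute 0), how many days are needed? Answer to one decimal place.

19.4 days

Day half: max(0, 21.7 − 14.0) × 0.5 = 7.7 × 0.5 = 3.85 DD.
Night half: max(0, 21.7 − 14.0) × 0.5 = 7.7 × 0.5 = 3.85 DD.
Per 24 h: 7.70 DD/day.
Duration = 149 / 7.70 = 19.351 ≈ 19.4 days.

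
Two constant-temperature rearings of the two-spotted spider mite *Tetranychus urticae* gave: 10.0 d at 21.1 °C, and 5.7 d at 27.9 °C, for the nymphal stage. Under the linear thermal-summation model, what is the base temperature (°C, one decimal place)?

Under the model K = D·(T − T_b), so D₁·(T₁ − T_b) = D₂·(T₂ − T_b).
10.0·(21.1 − T_b) = 5.7·(27.9 − T_b)
T_b = (10.0·21.1 − 5.7·27.9) / (10.0 − 5.7) = 51.97 / 4.3 = 12.086 °C ≈ 12.1 °C.

12.1 °C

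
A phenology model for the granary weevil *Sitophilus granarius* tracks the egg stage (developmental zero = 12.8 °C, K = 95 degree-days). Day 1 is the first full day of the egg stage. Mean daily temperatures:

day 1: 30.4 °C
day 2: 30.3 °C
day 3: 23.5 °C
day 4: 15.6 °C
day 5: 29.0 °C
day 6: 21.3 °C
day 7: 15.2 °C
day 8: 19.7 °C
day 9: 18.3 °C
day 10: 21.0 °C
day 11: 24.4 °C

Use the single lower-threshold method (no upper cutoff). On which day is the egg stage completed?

Daily DD above 12.8 °C: 17.6, 17.5, 10.7, 2.8, 16.2, 8.5, 2.4, 6.9, 5.5, 8.2, 11.6.
Cumulative: 17.6, 35.1, 45.8, 48.6, 64.8, 73.3, 75.7, 82.6, 88.1, 96.3, 107.9.
The total first reaches 95 DD on day 10.

day 10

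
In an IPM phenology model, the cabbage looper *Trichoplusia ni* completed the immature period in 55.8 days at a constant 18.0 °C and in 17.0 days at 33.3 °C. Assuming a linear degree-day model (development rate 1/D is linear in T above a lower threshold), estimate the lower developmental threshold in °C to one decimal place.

Linear rate model ⇒ the product D·(T − T_b) is constant across temperatures.
55.8·(18.0 − T_b) = 17.0·(33.3 − T_b)
T_b = (55.8·18.0 − 17.0·33.3) / (55.8 − 17.0) = 438.30 / 38.8 = 11.296 °C ≈ 11.3 °C.

11.3 °C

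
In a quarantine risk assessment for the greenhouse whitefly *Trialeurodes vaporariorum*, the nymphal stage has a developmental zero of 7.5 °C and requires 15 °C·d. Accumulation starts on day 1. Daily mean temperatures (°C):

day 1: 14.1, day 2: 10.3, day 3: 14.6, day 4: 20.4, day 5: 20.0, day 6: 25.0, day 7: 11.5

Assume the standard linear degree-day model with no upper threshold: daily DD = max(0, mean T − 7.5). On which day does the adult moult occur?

Daily DD above 7.5 °C: 6.6, 2.8, 7.1, 12.9, 12.5, 17.5, 4.0.
Cumulative: 6.6, 9.4, 16.5, 29.4, 41.9, 59.4, 63.4.
The total first reaches 15 DD on day 3.

day 3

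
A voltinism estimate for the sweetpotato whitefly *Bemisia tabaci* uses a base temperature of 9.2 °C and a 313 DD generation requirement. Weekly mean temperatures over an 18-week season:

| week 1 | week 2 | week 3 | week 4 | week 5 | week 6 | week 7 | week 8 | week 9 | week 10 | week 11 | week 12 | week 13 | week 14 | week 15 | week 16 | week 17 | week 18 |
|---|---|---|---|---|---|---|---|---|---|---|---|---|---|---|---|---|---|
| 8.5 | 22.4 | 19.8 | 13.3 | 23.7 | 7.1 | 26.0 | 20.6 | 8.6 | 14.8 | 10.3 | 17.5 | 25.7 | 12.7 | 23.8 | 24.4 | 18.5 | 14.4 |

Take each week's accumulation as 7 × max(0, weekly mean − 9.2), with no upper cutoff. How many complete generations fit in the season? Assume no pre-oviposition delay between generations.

Weekly DD (7 × max(0, T̄ − 9.2)): 0.0, 92.4, 74.2, 28.7, 101.5, 0.0, 117.6, 79.8, 0.0, 39.2, 7.7, 58.1, 115.5, 24.5, 102.2, 106.4, 65.1, 36.4.
Season total = 1049.3 DD.
Complete generations = ⌊1049.3 / 313⌋ = 3.

3 generations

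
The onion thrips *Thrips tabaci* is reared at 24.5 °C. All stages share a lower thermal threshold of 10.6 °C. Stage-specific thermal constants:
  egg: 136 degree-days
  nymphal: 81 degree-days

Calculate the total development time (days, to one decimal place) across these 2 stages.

15.6 days

Daily accumulation at 24.5 °C = 24.5 − 10.6 = 13.9 DD/day.
Total K = 136 + 81 = 217 DD.
Total duration = 217 / 13.9 = 15.612 ≈ 15.6 days.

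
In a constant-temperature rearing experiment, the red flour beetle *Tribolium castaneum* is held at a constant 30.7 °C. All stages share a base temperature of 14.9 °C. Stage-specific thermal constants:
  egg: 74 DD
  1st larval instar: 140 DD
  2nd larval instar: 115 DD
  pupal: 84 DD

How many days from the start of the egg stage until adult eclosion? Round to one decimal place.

Daily accumulation at 30.7 °C = 30.7 − 14.9 = 15.8 DD/day.
Total K = 74 + 140 + 115 + 84 = 413 DD.
Total duration = 413 / 15.8 = 26.139 ≈ 26.1 days.

26.1 days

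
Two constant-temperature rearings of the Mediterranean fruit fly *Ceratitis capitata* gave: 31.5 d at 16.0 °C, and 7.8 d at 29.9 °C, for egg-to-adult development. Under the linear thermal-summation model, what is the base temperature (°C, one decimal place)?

11.4 °C

Linear rate model ⇒ the product D·(T − T_b) is constant across temperatures.
31.5·(16.0 − T_b) = 7.8·(29.9 − T_b)
T_b = (31.5·16.0 − 7.8·29.9) / (31.5 − 7.8) = 270.78 / 23.7 = 11.425 °C ≈ 11.4 °C.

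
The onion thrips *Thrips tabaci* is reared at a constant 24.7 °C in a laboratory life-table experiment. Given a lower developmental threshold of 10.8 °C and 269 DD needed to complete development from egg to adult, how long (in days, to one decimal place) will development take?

Daily accumulation = 24.7 − 10.8 = 13.9 DD/day.
Duration = 269 / 13.9 = 19.353 ≈ 19.4 days.

19.4 days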